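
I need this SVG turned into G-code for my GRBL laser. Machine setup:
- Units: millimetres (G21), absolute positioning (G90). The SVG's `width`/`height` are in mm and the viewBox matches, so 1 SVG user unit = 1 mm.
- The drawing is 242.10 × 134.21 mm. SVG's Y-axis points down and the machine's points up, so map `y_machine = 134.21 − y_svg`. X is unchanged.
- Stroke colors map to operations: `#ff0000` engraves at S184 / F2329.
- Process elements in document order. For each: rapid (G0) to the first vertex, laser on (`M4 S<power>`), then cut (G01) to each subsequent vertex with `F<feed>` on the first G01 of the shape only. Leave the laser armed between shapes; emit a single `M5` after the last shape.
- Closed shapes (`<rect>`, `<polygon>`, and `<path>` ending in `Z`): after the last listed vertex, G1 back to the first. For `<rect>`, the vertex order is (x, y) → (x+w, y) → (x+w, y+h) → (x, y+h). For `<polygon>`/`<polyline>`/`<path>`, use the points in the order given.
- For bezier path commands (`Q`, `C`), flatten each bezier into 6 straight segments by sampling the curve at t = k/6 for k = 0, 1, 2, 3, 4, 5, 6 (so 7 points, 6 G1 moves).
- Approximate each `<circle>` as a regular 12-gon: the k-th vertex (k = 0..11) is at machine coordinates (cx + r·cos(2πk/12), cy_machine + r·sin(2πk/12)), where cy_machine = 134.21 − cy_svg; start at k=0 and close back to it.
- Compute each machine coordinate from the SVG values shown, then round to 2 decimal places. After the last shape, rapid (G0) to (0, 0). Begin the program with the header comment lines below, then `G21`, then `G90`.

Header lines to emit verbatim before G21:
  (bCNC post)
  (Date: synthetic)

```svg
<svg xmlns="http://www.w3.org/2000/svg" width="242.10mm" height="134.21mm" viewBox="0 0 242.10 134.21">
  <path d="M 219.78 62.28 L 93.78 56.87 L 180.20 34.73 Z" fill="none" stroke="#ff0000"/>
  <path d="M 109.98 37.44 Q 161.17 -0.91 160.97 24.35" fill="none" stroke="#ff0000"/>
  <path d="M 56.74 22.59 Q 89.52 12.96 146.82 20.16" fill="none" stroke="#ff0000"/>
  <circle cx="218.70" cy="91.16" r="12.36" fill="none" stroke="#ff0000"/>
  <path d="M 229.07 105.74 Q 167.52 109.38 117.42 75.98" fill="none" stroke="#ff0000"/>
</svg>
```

1 u = 1 mm; y_m = 134.21 − y.

[1] `<path>` closed polygon, #ff0000→engrave S184 F2329: (219.78,71.93) → (93.78,77.34) → (180.20,99.48) → (219.78,71.93) (closed)

[2] `<path>` quadratic bezier, #ff0000→engrave S184 F2329: (109.98,96.77) → (125.62,107.79) → (138.40,115.27) → (148.32,119.22) → (155.39,119.63) → (159.61,116.51) → (160.97,109.86)

[3] `<path>` quadratic bezier, #ff0000→engrave S184 F2329: (56.74,111.62) → (68.35,114.36) → (81.32,116.17) → (95.65,117.04) → (111.34,116.98) → (128.40,115.98) → (146.82,114.05)

[4] `<circle>` circle, #ff0000→engrave S184 F2329: (231.06,43.05) → (229.40,49.23) → (224.88,53.75) → (218.70,55.41) → (212.52,53.75) → (208.00,49.23) → (206.34,43.05) → (208.00,36.87) → (212.52,32.35) → (218.70,30.69) → (224.88,32.35) → (229.40,36.87) → (231.06,43.05) (closed)

[5] `<path>` quadratic bezier, #ff0000→engrave S184 F2329: (229.07,28.47) → (208.87,28.29) → (189.31,30.16) → (170.38,34.09) → (152.09,40.08) → (134.44,48.13) → (117.42,58.23)

(bCNC post)
(Date: synthetic)
G21
G90
G0 X219.78 Y71.93
M4 S184
G01 X93.78 Y77.34 F2329
G01 X180.20 Y99.48
G01 X219.78 Y71.93
G0 X109.98 Y96.77
M4 S184
G01 X125.62 Y107.79 F2329
G01 X138.40 Y115.27
G01 X148.32 Y119.22
G01 X155.39 Y119.63
G01 X159.61 Y116.51
G01 X160.97 Y109.86
G0 X56.74 Y111.62
M4 S184
G01 X68.35 Y114.36 F2329
G01 X81.32 Y116.17
G01 X95.65 Y117.04
G01 X111.34 Y116.98
G01 X128.40 Y115.98
G01 X146.82 Y114.05
G0 X231.06 Y43.05
M4 S184
G01 X229.40 Y49.23 F2329
G01 X224.88 Y53.75
G01 X218.70 Y55.41
G01 X212.52 Y53.75
G01 X208.00 Y49.23
G01 X206.34 Y43.05
G01 X208.00 Y36.87
G01 X212.52 Y32.35
G01 X218.70 Y30.69
G01 X224.88 Y32.35
G01 X229.40 Y36.87
G01 X231.06 Y43.05
G0 X229.07 Y28.47
M4 S184
G01 X208.87 Y28.29 F2329
G01 X189.31 Y30.16
G01 X170.38 Y34.09
G01 X152.09 Y40.08
G01 X134.44 Y48.13
G01 X117.42 Y58.23
M5
G0 X0.00 Y0.00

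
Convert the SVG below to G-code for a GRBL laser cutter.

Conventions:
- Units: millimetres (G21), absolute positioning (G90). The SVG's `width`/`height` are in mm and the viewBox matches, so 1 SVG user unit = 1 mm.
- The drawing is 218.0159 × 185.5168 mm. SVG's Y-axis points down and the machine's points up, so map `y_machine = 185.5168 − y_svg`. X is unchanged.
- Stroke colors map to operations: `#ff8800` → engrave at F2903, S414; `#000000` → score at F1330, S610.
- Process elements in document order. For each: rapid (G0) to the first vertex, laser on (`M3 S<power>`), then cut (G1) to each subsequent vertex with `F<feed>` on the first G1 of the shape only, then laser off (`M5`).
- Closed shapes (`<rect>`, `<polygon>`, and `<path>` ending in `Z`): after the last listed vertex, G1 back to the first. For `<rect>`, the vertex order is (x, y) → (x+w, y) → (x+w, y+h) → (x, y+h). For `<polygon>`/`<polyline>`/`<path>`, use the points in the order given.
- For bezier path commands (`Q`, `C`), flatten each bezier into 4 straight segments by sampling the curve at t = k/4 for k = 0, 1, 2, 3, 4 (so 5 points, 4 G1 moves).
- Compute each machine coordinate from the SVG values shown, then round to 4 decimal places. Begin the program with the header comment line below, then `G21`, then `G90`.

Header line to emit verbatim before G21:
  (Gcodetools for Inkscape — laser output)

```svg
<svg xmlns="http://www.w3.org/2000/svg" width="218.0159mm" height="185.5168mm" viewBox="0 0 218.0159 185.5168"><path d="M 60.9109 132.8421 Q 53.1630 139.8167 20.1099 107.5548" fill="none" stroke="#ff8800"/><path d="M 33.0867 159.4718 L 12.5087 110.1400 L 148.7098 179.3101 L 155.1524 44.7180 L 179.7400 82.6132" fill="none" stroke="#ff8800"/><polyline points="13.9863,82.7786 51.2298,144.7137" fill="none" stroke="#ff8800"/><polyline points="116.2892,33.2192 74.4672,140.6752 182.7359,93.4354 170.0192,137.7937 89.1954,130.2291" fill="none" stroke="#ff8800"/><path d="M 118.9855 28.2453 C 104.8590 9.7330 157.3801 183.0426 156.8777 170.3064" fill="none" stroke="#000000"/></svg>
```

(Gcodetools for Inkscape — laser output)
G21
G90
G0 X60.9109 Y52.6747
M3 S414
G1 X55.4554 Y51.6397 F2903
G1 X46.8367 Y55.5092
G1 X35.0549 Y64.2833
G1 X20.1099 Y77.9620
M5
G0 X33.0867 Y26.0450
M3 S414
G1 X12.5087 Y75.3768 F2903
G1 X148.7098 Y6.2067
G1 X155.1524 Y140.7988
G1 X179.7400 Y102.9036
M5
G0 X13.9863 Y102.7382
M3 S414
G1 X51.2298 Y40.8031 F2903
M5
G0 X116.2892 Y152.2976
M3 S414
G1 X74.4672 Y44.8416 F2903
G1 X182.7359 Y92.0814
G1 X170.0192 Y47.7231
G1 X89.1954 Y55.2877
M5
G0 X118.9855 Y157.2715
M3 S610
G1 X119.0172 Y141.0933 F1330
G1 X132.8226 Y88.4070
G1 X149.1825 Y34.6377
G1 X156.8777 Y15.2104
M5

Since the viewBox matches the mm dimensions, user units are millimetres directly. The only transform is the Y-flip y_m = 185.5168 − y_svg.

Shape 1 is a quadratic bezier drawn with `<path>`. Its stroke #ff8800 means engrave at S414, F2903. After flipping Y the toolpath is (60.9109,52.6747) → (55.4554,51.6397) → (46.8367,55.5092) → (35.0549,64.2833) → (20.1099,77.9620).

Shape 2 is a open polyline drawn with `<path>`. Its stroke #ff8800 means engrave at S414, F2903. After flipping Y the toolpath is (33.0867,26.0450) → (12.5087,75.3768) → (148.7098,6.2067) → (155.1524,140.7988) → (179.7400,102.9036).

Shape 3 is a line segment drawn with `<polyline>`. Its stroke #ff8800 means engrave at S414, F2903. After flipping Y the toolpath is (13.9863,102.7382) → (51.2298,40.8031).

Shape 4 is a open polyline drawn with `<polyline>`. Its stroke #ff8800 means engrave at S414, F2903. After flipping Y the toolpath is (116.2892,152.2976) → (74.4672,44.8416) → (182.7359,92.0814) → (170.0192,47.7231) → (89.1954,55.2877).

Shape 5 is a cubic bezier drawn with `<path>`. Its stroke #000000 means score at S610, F1330. After flipping Y the toolpath is (118.9855,157.2715) → (119.0172,141.0933) → (132.8226,88.4070) → (149.1825,34.6377) → (156.8777,15.2104).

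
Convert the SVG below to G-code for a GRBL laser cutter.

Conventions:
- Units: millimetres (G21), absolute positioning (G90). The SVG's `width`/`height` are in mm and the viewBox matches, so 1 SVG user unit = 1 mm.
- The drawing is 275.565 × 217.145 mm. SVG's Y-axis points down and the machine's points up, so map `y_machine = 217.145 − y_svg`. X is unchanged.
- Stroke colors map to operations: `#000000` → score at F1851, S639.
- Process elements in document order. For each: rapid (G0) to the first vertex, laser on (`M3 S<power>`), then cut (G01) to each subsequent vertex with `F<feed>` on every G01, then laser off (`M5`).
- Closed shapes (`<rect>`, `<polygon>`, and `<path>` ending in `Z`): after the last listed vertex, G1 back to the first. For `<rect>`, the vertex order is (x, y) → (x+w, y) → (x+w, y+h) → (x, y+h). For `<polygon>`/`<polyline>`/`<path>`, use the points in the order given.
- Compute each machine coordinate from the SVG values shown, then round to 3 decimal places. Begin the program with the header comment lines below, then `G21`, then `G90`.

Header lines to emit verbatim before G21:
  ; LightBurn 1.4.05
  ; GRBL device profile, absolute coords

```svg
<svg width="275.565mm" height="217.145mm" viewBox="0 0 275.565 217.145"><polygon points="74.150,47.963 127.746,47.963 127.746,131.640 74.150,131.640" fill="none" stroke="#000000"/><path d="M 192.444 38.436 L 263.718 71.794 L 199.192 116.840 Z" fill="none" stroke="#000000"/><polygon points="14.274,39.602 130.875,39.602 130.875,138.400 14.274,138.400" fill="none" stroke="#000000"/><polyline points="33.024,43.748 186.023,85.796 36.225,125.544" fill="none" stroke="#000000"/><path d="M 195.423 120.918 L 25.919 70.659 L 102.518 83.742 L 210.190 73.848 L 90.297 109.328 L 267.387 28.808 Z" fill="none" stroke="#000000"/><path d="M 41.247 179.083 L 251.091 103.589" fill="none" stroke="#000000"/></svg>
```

1 u = 1 mm; y_m = 217.145 − y.

[1] `<polygon>` rectangle, #000000→score S639 F1851: (74.150,169.182) → (127.746,169.182) → (127.746,85.505) → (74.150,85.505) → (74.150,169.182) (closed)

[2] `<path>` regular polygon, #000000→score S639 F1851: (192.444,178.709) → (263.718,145.351) → (199.192,100.305) → (192.444,178.709) (closed)

[3] `<polygon>` rectangle, #000000→score S639 F1851: (14.274,177.543) → (130.875,177.543) → (130.875,78.745) → (14.274,78.745) → (14.274,177.543) (closed)

[4] `<polyline>` open polyline, #000000→score S639 F1851: (33.024,173.397) → (186.023,131.349) → (36.225,91.601)

[5] `<path>` closed polygon, #000000→score S639 F1851: (195.423,96.227) → (25.919,146.486) → (102.518,133.403) → (210.190,143.297) → (90.297,107.817) → (267.387,188.337) → (195.423,96.227) (closed)

[6] `<path>` line segment, #000000→score S639 F1851: (41.247,38.062) → (251.091,113.556)

; LightBurn 1.4.05
; GRBL device profile, absolute coords
G21
G90
G0 X74.150 Y169.182
M3 S639
G01 X127.746 Y169.182 F1851
G01 X127.746 Y85.505 F1851
G01 X74.150 Y85.505 F1851
G01 X74.150 Y169.182 F1851
M5
G0 X192.444 Y178.709
M3 S639
G01 X263.718 Y145.351 F1851
G01 X199.192 Y100.305 F1851
G01 X192.444 Y178.709 F1851
M5
G0 X14.274 Y177.543
M3 S639
G01 X130.875 Y177.543 F1851
G01 X130.875 Y78.745 F1851
G01 X14.274 Y78.745 F1851
G01 X14.274 Y177.543 F1851
M5
G0 X33.024 Y173.397
M3 S639
G01 X186.023 Y131.349 F1851
G01 X36.225 Y91.601 F1851
M5
G0 X195.423 Y96.227
M3 S639
G01 X25.919 Y146.486 F1851
G01 X102.518 Y133.403 F1851
G01 X210.190 Y143.297 F1851
G01 X90.297 Y107.817 F1851
G01 X267.387 Y188.337 F1851
G01 X195.423 Y96.227 F1851
M5
G0 X41.247 Y38.062
M3 S639
G01 X251.091 Y113.556 F1851
M5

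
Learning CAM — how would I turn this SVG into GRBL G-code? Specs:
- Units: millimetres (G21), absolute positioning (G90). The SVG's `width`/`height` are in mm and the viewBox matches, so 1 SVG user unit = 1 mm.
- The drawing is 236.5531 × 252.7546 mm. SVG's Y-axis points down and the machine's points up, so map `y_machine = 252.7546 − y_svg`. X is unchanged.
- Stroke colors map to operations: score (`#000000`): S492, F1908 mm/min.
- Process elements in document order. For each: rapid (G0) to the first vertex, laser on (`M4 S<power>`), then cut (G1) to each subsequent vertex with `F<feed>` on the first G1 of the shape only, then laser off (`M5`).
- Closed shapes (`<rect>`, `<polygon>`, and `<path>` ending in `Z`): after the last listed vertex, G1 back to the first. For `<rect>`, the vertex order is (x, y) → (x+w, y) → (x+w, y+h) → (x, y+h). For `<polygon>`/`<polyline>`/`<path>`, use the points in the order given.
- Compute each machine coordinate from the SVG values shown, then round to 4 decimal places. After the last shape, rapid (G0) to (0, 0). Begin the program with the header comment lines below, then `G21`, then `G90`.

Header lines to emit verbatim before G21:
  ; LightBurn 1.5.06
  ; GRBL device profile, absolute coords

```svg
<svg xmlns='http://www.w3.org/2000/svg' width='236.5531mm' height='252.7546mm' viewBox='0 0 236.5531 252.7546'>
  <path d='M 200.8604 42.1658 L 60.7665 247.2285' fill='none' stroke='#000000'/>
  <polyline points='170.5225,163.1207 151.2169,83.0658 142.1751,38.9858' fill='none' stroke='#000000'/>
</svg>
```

; LightBurn 1.5.06
; GRBL device profile, absolute coords
G21
G90
G0 X200.8604 Y210.5888
M4 S492
G1 X60.7665 Y5.5261 F1908
M5
G0 X170.5225 Y89.6339
M4 S492
G1 X151.2169 Y169.6888 F1908
G1 X142.1751 Y213.7688
M5
G0 X0.0000 Y0.0000

1 u = 1 mm; y_m = 252.7546 − y.

[1] `<path>` line segment, #000000→score S492 F1908: (200.8604,210.5888) → (60.7665,5.5261)

[2] `<polyline>` open polyline, #000000→score S492 F1908: (170.5225,89.6339) → (151.2169,169.6888) → (142.1751,213.7688)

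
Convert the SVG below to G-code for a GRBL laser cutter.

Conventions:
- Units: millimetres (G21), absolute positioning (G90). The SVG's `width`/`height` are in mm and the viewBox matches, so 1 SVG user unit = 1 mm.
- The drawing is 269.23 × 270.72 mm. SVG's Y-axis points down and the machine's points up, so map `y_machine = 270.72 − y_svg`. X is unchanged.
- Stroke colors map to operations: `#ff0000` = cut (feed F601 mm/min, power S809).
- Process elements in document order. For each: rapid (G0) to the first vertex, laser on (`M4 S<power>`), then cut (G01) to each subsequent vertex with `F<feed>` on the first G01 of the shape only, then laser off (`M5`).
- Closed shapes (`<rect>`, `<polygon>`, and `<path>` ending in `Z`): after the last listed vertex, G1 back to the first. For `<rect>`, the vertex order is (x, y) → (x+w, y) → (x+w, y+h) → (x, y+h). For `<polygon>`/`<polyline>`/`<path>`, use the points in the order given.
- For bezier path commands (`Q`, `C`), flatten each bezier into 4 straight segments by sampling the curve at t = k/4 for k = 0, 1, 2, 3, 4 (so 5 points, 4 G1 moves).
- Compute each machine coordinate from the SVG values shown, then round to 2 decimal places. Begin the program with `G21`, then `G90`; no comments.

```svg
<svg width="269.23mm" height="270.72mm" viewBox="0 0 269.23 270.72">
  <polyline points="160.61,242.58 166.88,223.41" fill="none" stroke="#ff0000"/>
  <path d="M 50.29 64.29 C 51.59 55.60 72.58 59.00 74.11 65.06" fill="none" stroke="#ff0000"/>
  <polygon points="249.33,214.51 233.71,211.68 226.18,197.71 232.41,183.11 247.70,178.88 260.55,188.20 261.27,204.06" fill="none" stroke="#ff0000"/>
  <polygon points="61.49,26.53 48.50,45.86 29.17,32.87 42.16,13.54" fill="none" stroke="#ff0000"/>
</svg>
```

Since the viewBox matches the mm dimensions, user units are millimetres directly. The only transform is the Y-flip y_m = 270.72 − y_svg.

Shape 1 is a line segment drawn with `<polyline>`. Its stroke #ff0000 means cut at S809, F601. After flipping Y the toolpath is (160.61,28.14) → (166.88,47.31).

Shape 2 is a cubic bezier drawn with `<path>`. Its stroke #ff0000 means cut at S809, F601. After flipping Y the toolpath is (50.29,206.43) → (54.35,210.83) → (62.11,211.58) → (69.93,209.56) → (74.11,205.66).

Shape 3 is a regular polygon drawn with `<polygon>`. Its stroke #ff0000 means cut at S809, F601. After flipping Y the toolpath is (249.33,56.21) → (233.71,59.04) → (226.18,73.01) → (232.41,87.61) → (247.70,91.84) → (260.55,82.52) → (261.27,66.66) → (249.33,56.21), returning to the start.

Shape 4 is a regular polygon drawn with `<polygon>`. Its stroke #ff0000 means cut at S809, F601. After flipping Y the toolpath is (61.49,244.19) → (48.50,224.86) → (29.17,237.85) → (42.16,257.18) → (61.49,244.19), returning to the start.

G21
G90
G0 X160.61 Y28.14
M4 S809
G01 X166.88 Y47.31 F601
M5
G0 X50.29 Y206.43
M4 S809
G01 X54.35 Y210.83 F601
G01 X62.11 Y211.58
G01 X69.93 Y209.56
G01 X74.11 Y205.66
M5
G0 X249.33 Y56.21
M4 S809
G01 X233.71 Y59.04 F601
G01 X226.18 Y73.01
G01 X232.41 Y87.61
G01 X247.70 Y91.84
G01 X260.55 Y82.52
G01 X261.27 Y66.66
G01 X249.33 Y56.21
M5
G0 X61.49 Y244.19
M4 S809
G01 X48.50 Y224.86 F601
G01 X29.17 Y237.85
G01 X42.16 Y257.18
G01 X61.49 Y244.19
M5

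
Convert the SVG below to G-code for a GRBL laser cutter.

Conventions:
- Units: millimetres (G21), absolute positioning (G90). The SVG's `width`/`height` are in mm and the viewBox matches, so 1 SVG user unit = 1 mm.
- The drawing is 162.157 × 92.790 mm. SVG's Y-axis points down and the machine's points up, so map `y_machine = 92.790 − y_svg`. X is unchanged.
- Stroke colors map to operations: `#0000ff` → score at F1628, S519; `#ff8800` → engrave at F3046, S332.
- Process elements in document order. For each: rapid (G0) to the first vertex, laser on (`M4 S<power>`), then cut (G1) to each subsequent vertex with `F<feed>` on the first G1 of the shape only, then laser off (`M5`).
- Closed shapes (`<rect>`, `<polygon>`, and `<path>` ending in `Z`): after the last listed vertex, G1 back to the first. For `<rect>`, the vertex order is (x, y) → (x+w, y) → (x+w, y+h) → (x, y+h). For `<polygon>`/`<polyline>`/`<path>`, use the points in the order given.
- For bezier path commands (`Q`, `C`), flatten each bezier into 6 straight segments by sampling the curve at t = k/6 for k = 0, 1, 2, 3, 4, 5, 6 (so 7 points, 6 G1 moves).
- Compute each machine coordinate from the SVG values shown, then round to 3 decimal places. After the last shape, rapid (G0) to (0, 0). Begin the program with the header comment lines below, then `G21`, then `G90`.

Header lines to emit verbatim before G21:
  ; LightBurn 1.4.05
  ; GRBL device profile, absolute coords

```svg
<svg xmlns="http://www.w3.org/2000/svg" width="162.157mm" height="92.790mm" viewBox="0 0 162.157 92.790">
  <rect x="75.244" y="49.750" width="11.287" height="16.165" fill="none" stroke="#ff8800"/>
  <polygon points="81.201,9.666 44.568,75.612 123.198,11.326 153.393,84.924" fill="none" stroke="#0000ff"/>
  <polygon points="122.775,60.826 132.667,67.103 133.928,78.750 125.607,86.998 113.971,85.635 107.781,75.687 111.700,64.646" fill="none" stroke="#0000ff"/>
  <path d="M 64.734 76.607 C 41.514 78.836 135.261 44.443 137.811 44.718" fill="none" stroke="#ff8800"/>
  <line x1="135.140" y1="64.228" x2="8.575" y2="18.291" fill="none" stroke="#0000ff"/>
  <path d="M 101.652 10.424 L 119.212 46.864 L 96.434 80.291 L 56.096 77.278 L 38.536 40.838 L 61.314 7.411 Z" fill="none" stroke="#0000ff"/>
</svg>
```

Since the viewBox matches the mm dimensions, user units are millimetres directly. The only transform is the Y-flip y_m = 92.790 − y_svg.

Shape 1 is a rectangle drawn with `<rect>`. Its stroke #ff8800 means engrave at S332, F3046. After flipping Y the toolpath is (75.244,43.040) → (86.531,43.040) → (86.531,26.875) → (75.244,26.875) → (75.244,43.040), returning to the start.

Shape 2 is a closed polygon drawn with `<polygon>`. Its stroke #0000ff means score at S519, F1628. After flipping Y the toolpath is (81.201,83.124) → (44.568,17.178) → (123.198,81.464) → (153.393,7.866) → (81.201,83.124), returning to the start.

Shape 3 is a regular polygon drawn with `<polygon>`. Its stroke #0000ff means score at S519, F1628. After flipping Y the toolpath is (122.775,31.964) → (132.667,25.687) → (133.928,14.040) → (125.607,5.792) → (113.971,7.155) → (107.781,17.103) → (111.700,28.144) → (122.775,31.964), returning to the start.

Shape 4 is a cubic bezier drawn with `<path>`. Its stroke #ff8800 means engrave at S332, F3046. After flipping Y the toolpath is (64.734,16.183) → (61.908,17.790) → (72.793,23.521) → (91.609,31.395) → (112.572,39.431) → (129.900,45.651) → (137.811,48.072).

Shape 5 is a line segment drawn with `<line>`. Its stroke #0000ff means score at S519, F1628. After flipping Y the toolpath is (135.140,28.562) → (8.575,74.499).

Shape 6 is a regular polygon drawn with `<path>`. Its stroke #0000ff means score at S519, F1628. After flipping Y the toolpath is (101.652,82.366) → (119.212,45.926) → (96.434,12.499) → (56.096,15.512) → (38.536,51.952) → (61.314,85.379) → (101.652,82.366), returning to the start.

; LightBurn 1.4.05
; GRBL device profile, absolute coords
G21
G90
G0 X75.244 Y43.040
M4 S332
G1 X86.531 Y43.040 F3046
G1 X86.531 Y26.875
G1 X75.244 Y26.875
G1 X75.244 Y43.040
M5
G0 X81.201 Y83.124
M4 S519
G1 X44.568 Y17.178 F1628
G1 X123.198 Y81.464
G1 X153.393 Y7.866
G1 X81.201 Y83.124
M5
G0 X122.775 Y31.964
M4 S519
G1 X132.667 Y25.687 F1628
G1 X133.928 Y14.040
G1 X125.607 Y5.792
G1 X113.971 Y7.155
G1 X107.781 Y17.103
G1 X111.700 Y28.144
G1 X122.775 Y31.964
M5
G0 X64.734 Y16.183
M4 S332
G1 X61.908 Y17.790 F3046
G1 X72.793 Y23.521
G1 X91.609 Y31.395
G1 X112.572 Y39.431
G1 X129.900 Y45.651
G1 X137.811 Y48.072
M5
G0 X135.140 Y28.562
M4 S519
G1 X8.575 Y74.499 F1628
M5
G0 X101.652 Y82.366
M4 S519
G1 X119.212 Y45.926 F1628
G1 X96.434 Y12.499
G1 X56.096 Y15.512
G1 X38.536 Y51.952
G1 X61.314 Y85.379
G1 X101.652 Y82.366
M5
G0 X0.000 Y0.000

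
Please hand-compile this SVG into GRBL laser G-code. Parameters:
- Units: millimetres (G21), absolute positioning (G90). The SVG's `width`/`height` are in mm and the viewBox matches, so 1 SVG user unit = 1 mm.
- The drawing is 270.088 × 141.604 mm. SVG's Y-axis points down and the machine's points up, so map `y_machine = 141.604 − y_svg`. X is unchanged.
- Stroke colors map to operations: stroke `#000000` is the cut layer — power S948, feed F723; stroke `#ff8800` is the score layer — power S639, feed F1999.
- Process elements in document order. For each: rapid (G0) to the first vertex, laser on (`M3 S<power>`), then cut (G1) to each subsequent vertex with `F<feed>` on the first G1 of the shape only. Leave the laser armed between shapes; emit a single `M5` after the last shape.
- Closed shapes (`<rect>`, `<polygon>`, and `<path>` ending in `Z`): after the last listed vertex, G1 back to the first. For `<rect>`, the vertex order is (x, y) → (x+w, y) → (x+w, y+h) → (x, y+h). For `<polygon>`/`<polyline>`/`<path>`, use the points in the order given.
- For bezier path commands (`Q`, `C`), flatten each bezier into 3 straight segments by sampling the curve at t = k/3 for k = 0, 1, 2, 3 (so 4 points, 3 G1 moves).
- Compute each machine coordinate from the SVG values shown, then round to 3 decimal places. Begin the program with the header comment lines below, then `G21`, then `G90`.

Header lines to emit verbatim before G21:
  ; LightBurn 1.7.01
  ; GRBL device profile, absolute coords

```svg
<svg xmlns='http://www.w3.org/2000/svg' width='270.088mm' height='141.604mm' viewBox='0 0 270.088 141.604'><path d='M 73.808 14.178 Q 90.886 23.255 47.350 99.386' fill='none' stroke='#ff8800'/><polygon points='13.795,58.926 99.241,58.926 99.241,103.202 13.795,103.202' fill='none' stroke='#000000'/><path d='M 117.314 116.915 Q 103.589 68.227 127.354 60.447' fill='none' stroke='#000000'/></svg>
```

; LightBurn 1.7.01
; GRBL device profile, absolute coords
G21
G90
G0 X73.808 Y127.426
M3 S639
G1 X78.458 Y113.924 F1999
G1 X69.639 Y85.522
G1 X47.350 Y42.218
G0 X13.795 Y82.678
M3 S948
G1 X99.241 Y82.678 F723
G1 X99.241 Y38.402
G1 X13.795 Y38.402
G1 X13.795 Y82.678
G0 X117.314 Y24.689
M3 S948
G1 X112.330 Y52.602 F723
G1 X115.676 Y71.425
G1 X127.354 Y81.157
M5

1 u = 1 mm; y_m = 141.604 − y.

[1] `<path>` quadratic bezier, #ff8800→score S639 F1999: (73.808,127.426) → (78.458,113.924) → (69.639,85.522) → (47.350,42.218)

[2] `<polygon>` rectangle, #000000→cut S948 F723: (13.795,82.678) → (99.241,82.678) → (99.241,38.402) → (13.795,38.402) → (13.795,82.678) (closed)

[3] `<path>` quadratic bezier, #000000→cut S948 F723: (117.314,24.689) → (112.330,52.602) → (115.676,71.425) → (127.354,81.157)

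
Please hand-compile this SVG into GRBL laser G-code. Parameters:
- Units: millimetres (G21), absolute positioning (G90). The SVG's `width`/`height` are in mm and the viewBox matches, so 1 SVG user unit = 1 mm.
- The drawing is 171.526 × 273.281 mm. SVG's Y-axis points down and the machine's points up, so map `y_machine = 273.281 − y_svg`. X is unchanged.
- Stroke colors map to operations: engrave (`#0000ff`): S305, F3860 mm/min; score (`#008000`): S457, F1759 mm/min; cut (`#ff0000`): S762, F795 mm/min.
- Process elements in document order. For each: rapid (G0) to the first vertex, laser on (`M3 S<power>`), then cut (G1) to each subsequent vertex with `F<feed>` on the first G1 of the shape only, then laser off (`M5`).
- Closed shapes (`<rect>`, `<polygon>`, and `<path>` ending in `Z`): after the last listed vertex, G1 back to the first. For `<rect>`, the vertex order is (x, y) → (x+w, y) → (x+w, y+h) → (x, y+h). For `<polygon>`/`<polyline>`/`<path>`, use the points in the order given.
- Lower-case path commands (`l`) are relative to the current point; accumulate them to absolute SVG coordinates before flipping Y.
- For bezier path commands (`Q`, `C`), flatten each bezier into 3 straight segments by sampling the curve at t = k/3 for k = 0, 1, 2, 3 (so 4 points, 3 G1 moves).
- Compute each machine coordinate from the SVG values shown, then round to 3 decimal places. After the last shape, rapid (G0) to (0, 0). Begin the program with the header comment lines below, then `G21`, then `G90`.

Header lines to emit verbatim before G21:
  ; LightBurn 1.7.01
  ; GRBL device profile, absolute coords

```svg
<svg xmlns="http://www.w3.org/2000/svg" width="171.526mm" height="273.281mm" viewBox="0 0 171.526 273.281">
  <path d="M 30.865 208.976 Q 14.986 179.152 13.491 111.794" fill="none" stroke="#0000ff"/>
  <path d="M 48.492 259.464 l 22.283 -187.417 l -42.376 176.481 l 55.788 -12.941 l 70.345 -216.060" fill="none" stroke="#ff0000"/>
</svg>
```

; LightBurn 1.7.01
; GRBL device profile, absolute coords
G21
G90
G0 X30.865 Y64.305
M3 S305
G1 X21.877 Y88.358 F3860
G1 X16.086 Y120.752
G1 X13.491 Y161.487
M5
G0 X48.492 Y13.817
M3 S762
G1 X70.775 Y201.234 F795
G1 X28.399 Y24.753
G1 X84.187 Y37.694
G1 X154.532 Y253.754
M5
G0 X0.000 Y0.000

Since the viewBox matches the mm dimensions, user units are millimetres directly. The only transform is the Y-flip y_m = 273.281 − y_svg.

Shape 1 is a quadratic bezier drawn with `<path>`. Its stroke #0000ff means engrave at S305, F3860. After flipping Y the toolpath is (30.865,64.305) → (21.877,88.358) → (16.086,120.752) → (13.491,161.487).

Shape 2 is a open polyline drawn with `<path>`. Its stroke #ff0000 means cut at S762, F795. After flipping Y the toolpath is (48.492,13.817) → (70.775,201.234) → (28.399,24.753) → (84.187,37.694) → (154.532,253.754).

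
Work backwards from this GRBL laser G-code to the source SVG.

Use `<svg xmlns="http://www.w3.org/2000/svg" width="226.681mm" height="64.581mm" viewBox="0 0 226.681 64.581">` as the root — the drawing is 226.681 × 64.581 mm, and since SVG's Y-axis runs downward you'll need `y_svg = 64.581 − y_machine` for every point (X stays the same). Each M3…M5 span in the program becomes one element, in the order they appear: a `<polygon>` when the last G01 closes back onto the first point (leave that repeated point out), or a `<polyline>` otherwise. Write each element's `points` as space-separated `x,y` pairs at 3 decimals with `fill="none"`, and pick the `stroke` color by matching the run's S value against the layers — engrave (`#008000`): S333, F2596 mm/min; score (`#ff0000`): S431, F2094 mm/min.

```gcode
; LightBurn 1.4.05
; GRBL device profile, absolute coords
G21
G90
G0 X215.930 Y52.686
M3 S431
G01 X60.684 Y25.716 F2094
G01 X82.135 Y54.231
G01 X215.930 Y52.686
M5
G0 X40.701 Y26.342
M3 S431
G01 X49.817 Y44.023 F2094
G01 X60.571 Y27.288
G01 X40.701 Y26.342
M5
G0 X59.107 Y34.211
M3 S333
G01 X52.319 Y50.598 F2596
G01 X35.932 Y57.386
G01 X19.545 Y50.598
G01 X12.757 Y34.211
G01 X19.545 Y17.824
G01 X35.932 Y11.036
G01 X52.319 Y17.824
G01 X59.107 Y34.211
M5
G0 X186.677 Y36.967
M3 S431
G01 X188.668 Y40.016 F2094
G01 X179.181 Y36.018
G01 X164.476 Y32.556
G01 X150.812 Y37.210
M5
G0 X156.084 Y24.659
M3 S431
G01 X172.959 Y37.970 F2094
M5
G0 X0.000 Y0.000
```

y_svg = 64.581 − y_m.

[1] S431→`#ff0000` (score); closed run; points: 215.930,11.895 60.684,38.865 82.135,10.350

[2] S431→`#ff0000` (score); closed run; points: 40.701,38.239 49.817,20.558 60.571,37.293

[3] S333→`#008000` (engrave); closed run; points: 59.107,30.370 52.319,13.983 35.932,7.195 19.545,13.983 12.757,30.370 19.545,46.757 35.932,53.545 52.319,46.757

[4] S431→`#ff0000` (score); open run; points: 186.677,27.614 188.668,24.565 179.181,28.563 164.476,32.025 150.812,27.371

[5] S431→`#ff0000` (score); open run; points: 156.084,39.922 172.959,26.611

<svg xmlns="http://www.w3.org/2000/svg" width="226.681mm" height="64.581mm" viewBox="0 0 226.681 64.581">
  <polygon points="215.930,11.895 60.684,38.865 82.135,10.350" fill="none" stroke="#ff0000"/>
  <polygon points="40.701,38.239 49.817,20.558 60.571,37.293" fill="none" stroke="#ff0000"/>
  <polygon points="59.107,30.370 52.319,13.983 35.932,7.195 19.545,13.983 12.757,30.370 19.545,46.757 35.932,53.545 52.319,46.757" fill="none" stroke="#008000"/>
  <polyline points="186.677,27.614 188.668,24.565 179.181,28.563 164.476,32.025 150.812,27.371" fill="none" stroke="#ff0000"/>
  <polyline points="156.084,39.922 172.959,26.611" fill="none" stroke="#ff0000"/>
</svg>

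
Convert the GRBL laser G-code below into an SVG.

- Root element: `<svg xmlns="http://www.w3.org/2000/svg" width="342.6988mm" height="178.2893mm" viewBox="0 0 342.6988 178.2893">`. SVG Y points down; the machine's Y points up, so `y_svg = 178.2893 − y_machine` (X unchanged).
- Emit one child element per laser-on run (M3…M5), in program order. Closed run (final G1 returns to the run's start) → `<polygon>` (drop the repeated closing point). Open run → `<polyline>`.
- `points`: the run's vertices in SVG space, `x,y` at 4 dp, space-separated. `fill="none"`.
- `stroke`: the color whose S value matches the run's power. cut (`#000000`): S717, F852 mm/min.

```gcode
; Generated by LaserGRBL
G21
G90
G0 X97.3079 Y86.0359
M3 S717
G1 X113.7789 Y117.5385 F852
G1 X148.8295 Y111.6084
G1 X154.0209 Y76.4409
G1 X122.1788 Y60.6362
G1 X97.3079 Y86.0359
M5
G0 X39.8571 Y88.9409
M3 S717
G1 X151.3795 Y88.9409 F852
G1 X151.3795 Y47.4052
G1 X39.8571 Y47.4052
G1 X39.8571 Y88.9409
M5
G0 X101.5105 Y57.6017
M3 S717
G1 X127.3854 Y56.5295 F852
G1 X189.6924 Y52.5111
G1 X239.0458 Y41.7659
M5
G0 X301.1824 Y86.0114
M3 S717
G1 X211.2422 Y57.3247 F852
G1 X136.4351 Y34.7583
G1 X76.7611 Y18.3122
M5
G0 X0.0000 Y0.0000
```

Each laser-on run becomes one SVG element. Flip Y back into SVG space with y_svg = 178.2893 − y_machine. Every run uses S717, so all elements get stroke `#000000` (cut).

Run 1: The run returns to its start, so emit a `<polygon>` with points (Y-flipped): 97.3079,92.2534 113.7789,60.7508 148.8295,66.6809 154.0209,101.8484 122.1788,117.6531.

Run 2: The run returns to its start, so emit a `<polygon>` with points (Y-flipped): 39.8571,89.3484 151.3795,89.3484 151.3795,130.8841 39.8571,130.8841.

Run 3: The run is open, so emit a `<polyline>` with points (Y-flipped): 101.5105,120.6876 127.3854,121.7598 189.6924,125.7782 239.0458,136.5234.

Run 4: The run is open, so emit a `<polyline>` with points (Y-flipped): 301.1824,92.2779 211.2422,120.9646 136.4351,143.5310 76.7611,159.9771.

<svg xmlns="http://www.w3.org/2000/svg" width="342.6988mm" height="178.2893mm" viewBox="0 0 342.6988 178.2893">
  <polygon points="97.3079,92.2534 113.7789,60.7508 148.8295,66.6809 154.0209,101.8484 122.1788,117.6531" fill="none" stroke="#000000"/>
  <polygon points="39.8571,89.3484 151.3795,89.3484 151.3795,130.8841 39.8571,130.8841" fill="none" stroke="#000000"/>
  <polyline points="101.5105,120.6876 127.3854,121.7598 189.6924,125.7782 239.0458,136.5234" fill="none" stroke="#000000"/>
  <polyline points="301.1824,92.2779 211.2422,120.9646 136.4351,143.5310 76.7611,159.9771" fill="none" stroke="#000000"/>
</svg>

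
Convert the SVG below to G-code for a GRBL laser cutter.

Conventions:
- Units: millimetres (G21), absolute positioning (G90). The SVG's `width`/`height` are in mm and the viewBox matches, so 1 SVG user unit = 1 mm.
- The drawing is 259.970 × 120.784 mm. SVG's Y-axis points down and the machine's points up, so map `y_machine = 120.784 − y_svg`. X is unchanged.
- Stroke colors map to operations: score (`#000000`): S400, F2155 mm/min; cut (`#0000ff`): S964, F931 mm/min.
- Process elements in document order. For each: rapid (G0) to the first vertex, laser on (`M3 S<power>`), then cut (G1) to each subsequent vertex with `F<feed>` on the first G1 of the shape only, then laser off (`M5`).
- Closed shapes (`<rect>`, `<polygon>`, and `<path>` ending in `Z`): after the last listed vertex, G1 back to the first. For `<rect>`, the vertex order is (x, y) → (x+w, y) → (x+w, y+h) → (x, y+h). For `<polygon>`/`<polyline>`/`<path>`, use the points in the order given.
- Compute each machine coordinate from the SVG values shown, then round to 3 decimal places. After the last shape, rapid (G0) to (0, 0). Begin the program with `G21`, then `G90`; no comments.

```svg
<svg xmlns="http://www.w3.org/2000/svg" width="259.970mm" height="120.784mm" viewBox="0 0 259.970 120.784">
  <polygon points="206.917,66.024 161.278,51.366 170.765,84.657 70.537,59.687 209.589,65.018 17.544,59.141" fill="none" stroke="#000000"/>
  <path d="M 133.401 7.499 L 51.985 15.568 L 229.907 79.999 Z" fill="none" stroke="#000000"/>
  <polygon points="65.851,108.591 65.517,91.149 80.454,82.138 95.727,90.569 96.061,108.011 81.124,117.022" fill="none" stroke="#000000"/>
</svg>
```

1 u = 1 mm; y_m = 120.784 − y.

[1] `<polygon>` closed polygon, #000000→score S400 F2155: (206.917,54.760) → (161.278,69.418) → (170.765,36.127) → (70.537,61.097) → (209.589,55.766) → (17.544,61.643) → (206.917,54.760) (closed)

[2] `<path>` closed polygon, #000000→score S400 F2155: (133.401,113.285) → (51.985,105.216) → (229.907,40.785) → (133.401,113.285) (closed)

[3] `<polygon>` regular polygon, #000000→score S400 F2155: (65.851,12.193) → (65.517,29.635) → (80.454,38.646) → (95.727,30.215) → (96.061,12.773) → (81.124,3.762) → (65.851,12.193) (closed)

G21
G90
G0 X206.917 Y54.760
M3 S400
G1 X161.278 Y69.418 F2155
G1 X170.765 Y36.127
G1 X70.537 Y61.097
G1 X209.589 Y55.766
G1 X17.544 Y61.643
G1 X206.917 Y54.760
M5
G0 X133.401 Y113.285
M3 S400
G1 X51.985 Y105.216 F2155
G1 X229.907 Y40.785
G1 X133.401 Y113.285
M5
G0 X65.851 Y12.193
M3 S400
G1 X65.517 Y29.635 F2155
G1 X80.454 Y38.646
G1 X95.727 Y30.215
G1 X96.061 Y12.773
G1 X81.124 Y3.762
G1 X65.851 Y12.193
M5
G0 X0.000 Y0.000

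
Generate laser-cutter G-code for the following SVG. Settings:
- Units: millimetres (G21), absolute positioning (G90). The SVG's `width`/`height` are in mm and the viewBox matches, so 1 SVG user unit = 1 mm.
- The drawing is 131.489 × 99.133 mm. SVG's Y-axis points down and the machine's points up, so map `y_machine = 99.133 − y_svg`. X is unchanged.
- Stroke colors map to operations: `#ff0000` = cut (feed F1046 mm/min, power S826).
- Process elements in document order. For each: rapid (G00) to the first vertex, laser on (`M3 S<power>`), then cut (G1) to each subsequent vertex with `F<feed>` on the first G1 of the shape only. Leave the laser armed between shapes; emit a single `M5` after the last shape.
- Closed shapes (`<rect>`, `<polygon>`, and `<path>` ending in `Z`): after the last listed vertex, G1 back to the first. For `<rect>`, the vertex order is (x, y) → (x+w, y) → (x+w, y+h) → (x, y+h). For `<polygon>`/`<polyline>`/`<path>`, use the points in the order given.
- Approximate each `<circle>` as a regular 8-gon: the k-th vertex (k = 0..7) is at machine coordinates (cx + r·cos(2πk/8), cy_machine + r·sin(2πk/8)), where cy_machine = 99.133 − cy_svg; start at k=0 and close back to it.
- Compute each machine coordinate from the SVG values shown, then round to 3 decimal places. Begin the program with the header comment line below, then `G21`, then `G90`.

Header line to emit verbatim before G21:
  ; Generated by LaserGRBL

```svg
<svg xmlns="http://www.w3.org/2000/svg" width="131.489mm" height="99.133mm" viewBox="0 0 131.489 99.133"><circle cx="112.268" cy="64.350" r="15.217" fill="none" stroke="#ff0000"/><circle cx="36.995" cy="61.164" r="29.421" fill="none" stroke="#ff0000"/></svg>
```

; Generated by LaserGRBL
G21
G90
G00 X127.485 Y34.783
M3 S826
G1 X123.028 Y45.543 F1046
G1 X112.268 Y50.000
G1 X101.508 Y45.543
G1 X97.051 Y34.783
G1 X101.508 Y24.023
G1 X112.268 Y19.566
G1 X123.028 Y24.023
G1 X127.485 Y34.783
G00 X66.416 Y37.969
M3 S826
G1 X57.799 Y58.773 F1046
G1 X36.995 Y67.390
G1 X16.191 Y58.773
G1 X7.574 Y37.969
G1 X16.191 Y17.165
G1 X36.995 Y8.548
G1 X57.799 Y17.165
G1 X66.416 Y37.969
M5

Since the viewBox matches the mm dimensions, user units are millimetres directly. The only transform is the Y-flip y_m = 99.133 − y_svg.

Shape 1 is a circle drawn with `<circle>`. Its stroke #ff0000 means cut at S826, F1046. After flipping Y the toolpath is (127.485,34.783) → (123.028,45.543) → (112.268,50.000) → (101.508,45.543) → (97.051,34.783) → (101.508,24.023) → (112.268,19.566) → (123.028,24.023) → (127.485,34.783), returning to the start.

Shape 2 is a circle drawn with `<circle>`. Its stroke #ff0000 means cut at S826, F1046. After flipping Y the toolpath is (66.416,37.969) → (57.799,58.773) → (36.995,67.390) → (16.191,58.773) → (7.574,37.969) → (16.191,17.165) → (36.995,8.548) → (57.799,17.165) → (66.416,37.969), returning to the start.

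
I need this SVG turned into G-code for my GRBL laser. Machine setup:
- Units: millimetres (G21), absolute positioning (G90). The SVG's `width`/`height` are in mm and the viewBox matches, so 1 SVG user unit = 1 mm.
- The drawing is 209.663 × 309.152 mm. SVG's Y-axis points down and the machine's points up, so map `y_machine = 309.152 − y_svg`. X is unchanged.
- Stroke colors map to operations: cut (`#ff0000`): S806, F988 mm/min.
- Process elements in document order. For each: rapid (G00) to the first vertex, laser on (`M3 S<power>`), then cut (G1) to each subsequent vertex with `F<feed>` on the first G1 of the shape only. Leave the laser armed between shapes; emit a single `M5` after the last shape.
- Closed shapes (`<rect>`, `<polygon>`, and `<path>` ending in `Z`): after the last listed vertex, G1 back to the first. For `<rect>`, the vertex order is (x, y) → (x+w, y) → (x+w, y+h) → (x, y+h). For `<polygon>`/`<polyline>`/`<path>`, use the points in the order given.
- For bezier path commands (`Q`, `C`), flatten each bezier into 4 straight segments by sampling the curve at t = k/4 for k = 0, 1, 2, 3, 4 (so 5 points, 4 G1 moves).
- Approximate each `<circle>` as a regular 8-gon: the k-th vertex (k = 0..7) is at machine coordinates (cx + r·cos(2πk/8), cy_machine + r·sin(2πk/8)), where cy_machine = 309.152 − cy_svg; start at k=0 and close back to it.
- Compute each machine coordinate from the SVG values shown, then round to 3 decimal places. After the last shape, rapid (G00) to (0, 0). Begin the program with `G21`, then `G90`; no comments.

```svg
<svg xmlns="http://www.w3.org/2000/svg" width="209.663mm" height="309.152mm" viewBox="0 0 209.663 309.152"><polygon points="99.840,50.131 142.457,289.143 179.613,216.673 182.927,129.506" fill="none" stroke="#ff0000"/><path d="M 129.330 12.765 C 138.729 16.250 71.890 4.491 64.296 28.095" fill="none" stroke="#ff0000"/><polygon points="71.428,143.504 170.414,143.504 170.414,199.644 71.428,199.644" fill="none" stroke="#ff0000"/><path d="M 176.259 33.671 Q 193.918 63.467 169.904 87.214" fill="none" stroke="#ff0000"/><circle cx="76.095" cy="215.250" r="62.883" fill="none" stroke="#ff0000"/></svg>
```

Since the viewBox matches the mm dimensions, user units are millimetres directly. The only transform is the Y-flip y_m = 309.152 − y_svg.

Shape 1 is a closed polygon drawn with `<polygon>`. Its stroke #ff0000 means cut at S806, F988. After flipping Y the toolpath is (99.840,259.021) → (142.457,20.009) → (179.613,92.479) → (182.927,179.646) → (99.840,259.021), returning to the start.

Shape 2 is a cubic bezier drawn with `<path>`. Its stroke #ff0000 means cut at S806, F988. After flipping Y the toolpath is (129.330,296.387) → (124.202,295.841) → (103.185,296.267) → (78.983,292.920) → (64.296,281.057).

Shape 3 is a rectangle drawn with `<polygon>`. Its stroke #ff0000 means cut at S806, F988. After flipping Y the toolpath is (71.428,165.648) → (170.414,165.648) → (170.414,109.508) → (71.428,109.508) → (71.428,165.648), returning to the start.

Shape 4 is a quadratic bezier drawn with `<path>`. Its stroke #ff0000 means cut at S806, F988. After flipping Y the toolpath is (176.259,275.481) → (182.484,260.961) → (183.500,247.197) → (179.306,234.190) → (169.904,221.938).

Shape 5 is a circle drawn with `<circle>`. Its stroke #ff0000 means cut at S806, F988. After flipping Y the toolpath is (138.978,93.902) → (120.560,138.367) → (76.095,156.785) → (31.630,138.367) → (13.212,93.902) → (31.630,49.437) → (76.095,31.019) → (120.560,49.437) → (138.978,93.902), returning to the start.

G21
G90
G00 X99.840 Y259.021
M3 S806
G1 X142.457 Y20.009 F988
G1 X179.613 Y92.479
G1 X182.927 Y179.646
G1 X99.840 Y259.021
G00 X129.330 Y296.387
M3 S806
G1 X124.202 Y295.841 F988
G1 X103.185 Y296.267
G1 X78.983 Y292.920
G1 X64.296 Y281.057
G00 X71.428 Y165.648
M3 S806
G1 X170.414 Y165.648 F988
G1 X170.414 Y109.508
G1 X71.428 Y109.508
G1 X71.428 Y165.648
G00 X176.259 Y275.481
M3 S806
G1 X182.484 Y260.961 F988
G1 X183.500 Y247.197
G1 X179.306 Y234.190
G1 X169.904 Y221.938
G00 X138.978 Y93.902
M3 S806
G1 X120.560 Y138.367 F988
G1 X76.095 Y156.785
G1 X31.630 Y138.367
G1 X13.212 Y93.902
G1 X31.630 Y49.437
G1 X76.095 Y31.019
G1 X120.560 Y49.437
G1 X138.978 Y93.902
M5
G00 X0.000 Y0.000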